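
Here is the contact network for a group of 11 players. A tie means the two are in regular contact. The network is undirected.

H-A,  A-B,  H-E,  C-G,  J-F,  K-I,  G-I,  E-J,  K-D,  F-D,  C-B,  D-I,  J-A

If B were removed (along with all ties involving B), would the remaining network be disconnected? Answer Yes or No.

Even without B, every remaining node can still reach every other (the residual graph is connected), so B is not a cut vertex.

No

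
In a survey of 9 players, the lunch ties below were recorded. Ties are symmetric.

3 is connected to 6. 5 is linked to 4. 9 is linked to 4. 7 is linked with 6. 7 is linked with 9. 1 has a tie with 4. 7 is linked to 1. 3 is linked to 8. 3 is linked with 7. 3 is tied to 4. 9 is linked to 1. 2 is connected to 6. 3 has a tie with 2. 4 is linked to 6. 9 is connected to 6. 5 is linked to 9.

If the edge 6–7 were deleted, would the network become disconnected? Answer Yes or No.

Even without that edge, 6 still reaches 7 via 6 – 3 – 7, so the network stays connected. Not a bridge.

No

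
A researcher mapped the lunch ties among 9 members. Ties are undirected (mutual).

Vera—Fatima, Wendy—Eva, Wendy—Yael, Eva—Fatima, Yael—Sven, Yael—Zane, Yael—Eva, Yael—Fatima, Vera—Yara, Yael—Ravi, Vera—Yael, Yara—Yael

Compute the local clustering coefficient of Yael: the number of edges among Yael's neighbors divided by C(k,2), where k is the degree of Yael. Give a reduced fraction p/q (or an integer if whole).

1/7

Yael's neighbors: Eva, Fatima, Ravi, Sven, Vera, Wendy, Yara, and Zane (k = 8).
Possible neighbor pairs: C(8,2) = 28. Edges among them: Eva–Fatima, Eva–Wendy, Fatima–Vera, Vera–Yara → e = 4.
Clustering(Yael) = 4/28 = 1/7.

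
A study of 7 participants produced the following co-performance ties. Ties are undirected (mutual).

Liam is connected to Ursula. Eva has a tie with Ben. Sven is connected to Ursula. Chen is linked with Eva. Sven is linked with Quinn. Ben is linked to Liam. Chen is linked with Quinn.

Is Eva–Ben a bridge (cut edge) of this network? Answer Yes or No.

Even without that edge, Eva still reaches Ben via Eva – Chen – Quinn – Sven – Ursula – Liam – Ben, so the network stays connected. Not a bridge.

No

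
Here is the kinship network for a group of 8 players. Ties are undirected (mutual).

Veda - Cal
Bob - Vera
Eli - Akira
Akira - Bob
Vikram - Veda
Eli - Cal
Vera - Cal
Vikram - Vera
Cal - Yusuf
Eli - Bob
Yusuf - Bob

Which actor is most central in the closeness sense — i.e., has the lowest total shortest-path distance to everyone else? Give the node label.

Farness (sum of distances to all others) for each node — Akira:14, Bob:11, Cal:10, Eli:12, Veda:14, Vera:11, Vikram:15, Yusuf:13.
The smallest farness is 10, for Cal, so Cal has the highest closeness.

Cal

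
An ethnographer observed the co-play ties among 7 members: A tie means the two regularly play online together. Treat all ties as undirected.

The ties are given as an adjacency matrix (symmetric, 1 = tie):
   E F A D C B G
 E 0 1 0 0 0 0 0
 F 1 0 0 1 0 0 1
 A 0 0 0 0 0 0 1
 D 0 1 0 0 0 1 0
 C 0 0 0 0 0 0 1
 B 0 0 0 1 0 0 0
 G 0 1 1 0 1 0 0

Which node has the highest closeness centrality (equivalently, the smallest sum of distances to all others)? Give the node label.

F

Farness (sum of distances to all others) for each node — A:15, B:17, C:15, D:12, E:14, F:9, G:10.
The smallest farness is 9, for F, so F has the highest closeness.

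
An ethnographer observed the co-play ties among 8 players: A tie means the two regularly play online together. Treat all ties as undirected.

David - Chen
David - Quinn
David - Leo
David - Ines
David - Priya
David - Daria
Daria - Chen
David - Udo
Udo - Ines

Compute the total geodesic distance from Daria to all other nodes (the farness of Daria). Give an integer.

Distances from Daria: Chen:1, David:1, Ines:2, Leo:2, Priya:2, Quinn:2, Udo:2.
Sum = 1 + 1 + 2 + 2 + 2 + 2 + 2 = 12.

12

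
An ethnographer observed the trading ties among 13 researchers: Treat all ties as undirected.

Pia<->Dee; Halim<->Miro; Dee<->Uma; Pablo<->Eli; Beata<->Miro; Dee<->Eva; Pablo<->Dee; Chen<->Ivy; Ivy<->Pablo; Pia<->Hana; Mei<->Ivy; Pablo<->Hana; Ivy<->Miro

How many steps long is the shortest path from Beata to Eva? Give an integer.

5

One shortest route is Beata – Miro – Ivy – Pablo – Dee – Eva, which uses 5 edges, and at distance 4 from Beata we only reach {Dee, Eli, Hana}, which does not include Eva. So d(Beata,Eva) = 5.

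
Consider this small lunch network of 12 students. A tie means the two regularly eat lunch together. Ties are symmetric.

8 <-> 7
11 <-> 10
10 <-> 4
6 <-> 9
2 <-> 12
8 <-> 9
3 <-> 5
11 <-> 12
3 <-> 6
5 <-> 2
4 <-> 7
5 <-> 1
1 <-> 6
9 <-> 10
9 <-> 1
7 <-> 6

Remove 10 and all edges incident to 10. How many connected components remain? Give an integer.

1

10's neighbors (4, 9, and 11) remain reachable from one another through other ties, so the rest of the network stays in one piece.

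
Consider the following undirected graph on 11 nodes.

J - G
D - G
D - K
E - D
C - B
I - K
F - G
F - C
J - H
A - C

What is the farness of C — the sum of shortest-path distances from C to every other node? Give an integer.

Distances from C: A:1, B:1, D:3, E:4, F:1, G:2, H:4, I:5, J:3, K:4.
Sum = 1 + 1 + 3 + 4 + 1 + 2 + 4 + 5 + 3 + 4 = 28.

28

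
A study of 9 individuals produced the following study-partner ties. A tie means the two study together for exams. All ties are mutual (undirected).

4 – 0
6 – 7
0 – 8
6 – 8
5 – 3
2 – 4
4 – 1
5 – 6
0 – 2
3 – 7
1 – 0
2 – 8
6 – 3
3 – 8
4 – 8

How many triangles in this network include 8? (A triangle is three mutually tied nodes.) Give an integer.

4

8's neighbors: 0, 2, 3, 4, and 6.
Neighbor pairs that are themselves tied: 8–0–2; 8–0–4; 8–2–4; 8–3–6. Each forms one triangle with 8, for 4 in total.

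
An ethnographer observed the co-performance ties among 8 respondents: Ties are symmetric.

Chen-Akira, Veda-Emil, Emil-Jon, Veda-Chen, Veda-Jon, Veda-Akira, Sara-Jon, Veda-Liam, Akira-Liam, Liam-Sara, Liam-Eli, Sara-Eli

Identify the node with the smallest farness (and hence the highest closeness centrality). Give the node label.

Veda

Farness (sum of distances to all others) for each node — Akira:11, Chen:14, Eli:14, Emil:13, Jon:11, Liam:10, Sara:12, Veda:9.
The smallest farness is 9, for Veda, so Veda has the highest closeness.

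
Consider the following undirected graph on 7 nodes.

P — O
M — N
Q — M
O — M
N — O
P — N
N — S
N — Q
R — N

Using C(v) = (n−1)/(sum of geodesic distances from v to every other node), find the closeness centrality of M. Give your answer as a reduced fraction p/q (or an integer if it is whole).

2/3

Distances from M: N:1, O:1, P:2, Q:1, R:2, S:2. Sum = 9.
n = 7, so closeness = 6/9 = 2/3.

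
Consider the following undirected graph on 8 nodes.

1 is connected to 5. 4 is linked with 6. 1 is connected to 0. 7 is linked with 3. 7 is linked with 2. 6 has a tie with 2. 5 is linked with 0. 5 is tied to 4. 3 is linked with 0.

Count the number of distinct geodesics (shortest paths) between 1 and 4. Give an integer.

The shortest distance is 2, and the only length-2 path is 1–5–4. So there is exactly 1 shortest path.

1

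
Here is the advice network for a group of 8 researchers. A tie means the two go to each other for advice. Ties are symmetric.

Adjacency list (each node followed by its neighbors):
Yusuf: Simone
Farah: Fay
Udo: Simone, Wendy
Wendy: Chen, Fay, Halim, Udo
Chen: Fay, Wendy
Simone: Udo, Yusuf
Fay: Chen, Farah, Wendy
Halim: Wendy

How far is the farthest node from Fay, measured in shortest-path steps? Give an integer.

4

Distances from Fay: Chen:1, Farah:1, Halim:2, Simone:3, Udo:2, Wendy:1, Yusuf:4.
The largest is 4 (to Yusuf), so the eccentricity of Fay is 4.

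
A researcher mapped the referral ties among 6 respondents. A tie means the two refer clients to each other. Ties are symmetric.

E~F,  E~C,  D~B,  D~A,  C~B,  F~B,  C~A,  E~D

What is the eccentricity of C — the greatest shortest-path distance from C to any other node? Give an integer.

Distances from C: A:1, B:1, D:2, E:1, F:2.
The largest is 2 (to D and F), so the eccentricity of C is 2.

2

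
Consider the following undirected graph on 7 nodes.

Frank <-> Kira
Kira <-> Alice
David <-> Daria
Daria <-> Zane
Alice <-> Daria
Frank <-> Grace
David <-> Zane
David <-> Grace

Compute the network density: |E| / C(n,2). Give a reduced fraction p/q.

8/21

There are 8 edges and 7 nodes, so the maximum possible is C(7,2) = 21.
Density = 8/21.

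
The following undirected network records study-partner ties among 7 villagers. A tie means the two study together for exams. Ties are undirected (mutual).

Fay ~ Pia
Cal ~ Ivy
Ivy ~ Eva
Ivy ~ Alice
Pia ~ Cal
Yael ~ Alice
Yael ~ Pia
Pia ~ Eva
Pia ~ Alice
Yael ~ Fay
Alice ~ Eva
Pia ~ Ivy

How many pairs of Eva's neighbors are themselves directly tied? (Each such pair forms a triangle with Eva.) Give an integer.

3

Eva's neighbors: Alice, Ivy, and Pia.
Neighbor pairs that are themselves tied: Eva–Alice–Ivy; Eva–Alice–Pia; Eva–Ivy–Pia. Each forms one triangle with Eva, for 3 in total.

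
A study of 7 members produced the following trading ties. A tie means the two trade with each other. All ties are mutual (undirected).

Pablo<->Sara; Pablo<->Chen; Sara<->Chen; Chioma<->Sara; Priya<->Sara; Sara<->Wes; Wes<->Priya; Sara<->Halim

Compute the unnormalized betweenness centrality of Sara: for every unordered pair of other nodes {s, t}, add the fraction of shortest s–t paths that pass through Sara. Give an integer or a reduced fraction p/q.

Pairs whose geodesics pass through Sara — Chioma–Chen: 1; Chioma–Wes: 1; Chioma–Priya: 1; Chioma–Pablo: 1; Chioma–Halim: 1; Chen–Wes: 1; Chen–Priya: 1; Chen–Halim: 1; Wes–Pablo: 1; Wes–Halim: 1; Priya–Pablo: 1; Priya–Halim: 1; Pablo–Halim: 1.
All other pairs contribute 0.
Summing the contributions gives betweenness(Sara) = 13.

13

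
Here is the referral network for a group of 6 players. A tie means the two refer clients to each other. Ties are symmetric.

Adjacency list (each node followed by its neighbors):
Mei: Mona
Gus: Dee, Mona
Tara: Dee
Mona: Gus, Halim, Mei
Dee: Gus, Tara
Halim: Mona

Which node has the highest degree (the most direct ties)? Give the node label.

Degrees — Dee:2, Gus:2, Halim:1, Mei:1, Mona:3, Tara:1.
The maximum is 3, attained only by Mona.

Mona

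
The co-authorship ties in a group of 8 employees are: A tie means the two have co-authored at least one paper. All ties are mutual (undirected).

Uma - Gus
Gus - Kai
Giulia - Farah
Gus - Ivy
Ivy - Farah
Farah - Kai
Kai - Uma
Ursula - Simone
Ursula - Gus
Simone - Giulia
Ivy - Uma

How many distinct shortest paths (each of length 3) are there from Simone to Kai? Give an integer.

2

The shortest distance is 3. The length-3 paths are: Simone–Ursula–Gus–Kai; Simone–Giulia–Farah–Kai.
That gives 2 distinct shortest paths.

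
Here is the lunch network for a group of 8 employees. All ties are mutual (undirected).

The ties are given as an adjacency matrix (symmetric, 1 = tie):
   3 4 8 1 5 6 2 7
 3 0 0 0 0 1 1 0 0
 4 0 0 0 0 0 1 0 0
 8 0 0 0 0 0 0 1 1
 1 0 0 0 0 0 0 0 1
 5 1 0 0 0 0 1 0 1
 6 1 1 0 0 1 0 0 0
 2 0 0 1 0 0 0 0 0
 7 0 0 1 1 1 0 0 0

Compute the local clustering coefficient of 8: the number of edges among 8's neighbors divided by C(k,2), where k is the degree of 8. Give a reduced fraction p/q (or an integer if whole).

8's neighbors: 2 and 7 (k = 2).
Possible neighbor pairs: C(2,2) = 1. Edges among them: none → e = 0.
Clustering(8) = 0/1.

0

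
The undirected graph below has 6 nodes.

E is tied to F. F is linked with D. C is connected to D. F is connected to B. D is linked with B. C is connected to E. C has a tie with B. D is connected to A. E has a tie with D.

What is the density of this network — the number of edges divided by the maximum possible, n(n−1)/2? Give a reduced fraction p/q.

There are 9 edges and 6 nodes, so the maximum possible is C(6,2) = 15.
Density = 9/15 = 3/5.

3/5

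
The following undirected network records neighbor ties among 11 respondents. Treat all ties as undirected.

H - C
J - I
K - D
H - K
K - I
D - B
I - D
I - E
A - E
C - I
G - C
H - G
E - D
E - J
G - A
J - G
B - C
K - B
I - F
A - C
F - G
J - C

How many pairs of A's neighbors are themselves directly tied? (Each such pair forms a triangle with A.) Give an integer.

1

A's neighbors: C, E, and G.
Neighbor pairs that are themselves tied: A–C–G. Each forms one triangle with A, for 1 in total.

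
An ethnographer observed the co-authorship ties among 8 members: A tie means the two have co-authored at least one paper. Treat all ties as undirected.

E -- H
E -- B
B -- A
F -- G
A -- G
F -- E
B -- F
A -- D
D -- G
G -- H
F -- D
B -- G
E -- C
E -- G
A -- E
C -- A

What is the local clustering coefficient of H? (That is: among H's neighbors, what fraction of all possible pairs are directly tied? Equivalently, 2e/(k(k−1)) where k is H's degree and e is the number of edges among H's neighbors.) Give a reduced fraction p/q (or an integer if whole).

1

H's neighbors: E and G (k = 2).
Possible neighbor pairs: C(2,2) = 1. Edges among them: E–G → e = 1.
Clustering(H) = 1/1.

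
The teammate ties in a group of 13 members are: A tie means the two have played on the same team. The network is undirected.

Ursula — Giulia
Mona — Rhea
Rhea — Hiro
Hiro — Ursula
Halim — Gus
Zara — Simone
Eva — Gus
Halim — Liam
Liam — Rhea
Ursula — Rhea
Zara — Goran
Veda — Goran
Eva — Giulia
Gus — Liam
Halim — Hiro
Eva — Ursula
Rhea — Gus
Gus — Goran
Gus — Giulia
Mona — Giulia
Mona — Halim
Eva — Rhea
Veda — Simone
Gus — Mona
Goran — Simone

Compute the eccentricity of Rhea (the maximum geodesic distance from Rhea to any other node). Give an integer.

3

Distances from Rhea: Eva:1, Giulia:2, Goran:2, Gus:1, Halim:2, Hiro:1, Liam:1, Mona:1, Simone:3, Ursula:1, Veda:3, Zara:3.
The largest is 3 (to Veda, Zara, and Simone), so the eccentricity of Rhea is 3.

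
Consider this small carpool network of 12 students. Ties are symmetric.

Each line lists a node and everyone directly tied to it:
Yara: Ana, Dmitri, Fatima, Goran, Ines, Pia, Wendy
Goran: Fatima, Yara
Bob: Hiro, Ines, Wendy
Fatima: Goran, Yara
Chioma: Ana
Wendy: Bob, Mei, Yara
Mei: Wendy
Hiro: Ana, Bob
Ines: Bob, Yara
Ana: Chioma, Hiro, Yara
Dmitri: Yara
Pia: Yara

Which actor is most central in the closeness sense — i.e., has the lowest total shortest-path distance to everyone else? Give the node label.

Yara

Farness (sum of distances to all others) for each node — Ana:20, Bob:24, Chioma:30, Dmitri:25, Fatima:24, Goran:24, Hiro:25, Ines:22, Mei:30, Pia:25, Wendy:20, Yara:15.
The smallest farness is 15, for Yara, so Yara has the highest closeness.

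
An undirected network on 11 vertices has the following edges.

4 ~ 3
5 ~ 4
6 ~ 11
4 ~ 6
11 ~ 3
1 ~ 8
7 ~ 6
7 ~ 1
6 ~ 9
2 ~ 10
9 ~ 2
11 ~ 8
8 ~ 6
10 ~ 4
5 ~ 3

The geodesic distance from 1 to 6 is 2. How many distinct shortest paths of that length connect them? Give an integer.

2

The shortest distance is 2. The length-2 paths are: 1–7–6; 1–8–6.
That gives 2 distinct shortest paths.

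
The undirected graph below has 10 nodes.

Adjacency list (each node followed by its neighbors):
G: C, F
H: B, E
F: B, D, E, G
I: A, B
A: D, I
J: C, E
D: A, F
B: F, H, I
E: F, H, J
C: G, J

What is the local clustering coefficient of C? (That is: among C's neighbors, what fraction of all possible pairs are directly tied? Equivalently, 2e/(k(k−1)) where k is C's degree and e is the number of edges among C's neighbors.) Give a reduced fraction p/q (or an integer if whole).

0

C's neighbors: G and J (k = 2).
Possible neighbor pairs: C(2,2) = 1. Edges among them: none → e = 0.
Clustering(C) = 0/1.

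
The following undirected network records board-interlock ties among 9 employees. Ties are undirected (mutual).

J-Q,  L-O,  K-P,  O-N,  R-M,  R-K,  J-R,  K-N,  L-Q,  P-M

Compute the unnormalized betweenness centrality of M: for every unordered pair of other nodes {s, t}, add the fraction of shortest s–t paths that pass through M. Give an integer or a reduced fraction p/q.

3/2

Pairs whose geodesics pass through M — P–R: 1/2; P–J: 1/2; P–Q: 1/2.
All other pairs contribute 0.
Summing the contributions gives betweenness(M) = 3/2.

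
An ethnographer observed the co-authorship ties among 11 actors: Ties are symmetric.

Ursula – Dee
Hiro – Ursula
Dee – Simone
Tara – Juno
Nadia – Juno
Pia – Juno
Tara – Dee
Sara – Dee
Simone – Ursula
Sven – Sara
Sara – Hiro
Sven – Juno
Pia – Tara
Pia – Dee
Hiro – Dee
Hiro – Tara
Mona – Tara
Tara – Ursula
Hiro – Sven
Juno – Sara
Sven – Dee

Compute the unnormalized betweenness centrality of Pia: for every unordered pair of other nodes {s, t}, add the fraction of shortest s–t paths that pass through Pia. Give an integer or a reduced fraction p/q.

Pairs whose geodesics pass through Pia — Simone–Juno: 1/5; Simone–Nadia: 1/5; Juno–Dee: 1/4; Nadia–Dee: 1/4.
All other pairs contribute 0.
Summing the contributions gives betweenness(Pia) = 9/10.

9/10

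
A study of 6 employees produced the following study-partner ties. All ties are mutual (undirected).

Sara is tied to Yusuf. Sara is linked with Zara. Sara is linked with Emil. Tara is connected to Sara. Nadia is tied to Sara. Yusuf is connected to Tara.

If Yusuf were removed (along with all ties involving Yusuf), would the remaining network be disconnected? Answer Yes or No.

No

Even without Yusuf, every remaining node can still reach every other (the residual graph is connected), so Yusuf is not a cut vertex.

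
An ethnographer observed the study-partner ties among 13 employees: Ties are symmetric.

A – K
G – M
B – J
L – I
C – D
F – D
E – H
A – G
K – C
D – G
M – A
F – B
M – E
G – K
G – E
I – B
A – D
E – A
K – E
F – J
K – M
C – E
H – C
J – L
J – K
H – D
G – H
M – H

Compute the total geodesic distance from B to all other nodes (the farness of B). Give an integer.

27

Distances from B: A:3, C:3, D:2, E:3, F:1, G:3, H:3, I:1, J:1, K:2, L:2, M:3.
Sum = 3 + 3 + 2 + 3 + 1 + 3 + 3 + 1 + 1 + 2 + 2 + 3 = 27.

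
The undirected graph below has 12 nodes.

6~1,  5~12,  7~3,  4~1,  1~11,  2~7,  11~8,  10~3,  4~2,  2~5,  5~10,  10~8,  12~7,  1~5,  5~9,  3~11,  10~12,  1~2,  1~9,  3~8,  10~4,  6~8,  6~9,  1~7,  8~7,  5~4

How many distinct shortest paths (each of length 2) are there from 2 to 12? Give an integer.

The shortest distance is 2. The length-2 paths are: 2–7–12; 2–5–12.
That gives 2 distinct shortest paths.

2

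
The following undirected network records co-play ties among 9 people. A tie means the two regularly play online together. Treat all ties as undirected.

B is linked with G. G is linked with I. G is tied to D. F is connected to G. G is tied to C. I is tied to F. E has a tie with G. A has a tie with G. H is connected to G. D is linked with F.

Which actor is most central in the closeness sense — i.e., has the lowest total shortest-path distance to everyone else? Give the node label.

G

Farness (sum of distances to all others) for each node — A:15, B:15, C:15, D:14, E:15, F:13, G:8, H:15, I:14.
The smallest farness is 8, for G, so G has the highest closeness.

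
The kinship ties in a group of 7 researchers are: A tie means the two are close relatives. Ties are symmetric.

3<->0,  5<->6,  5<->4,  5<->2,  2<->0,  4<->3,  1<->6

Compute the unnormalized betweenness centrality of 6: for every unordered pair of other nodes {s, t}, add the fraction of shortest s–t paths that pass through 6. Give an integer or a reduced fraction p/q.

5

Pairs whose geodesics pass through 6 — 4–1: 1; 3–1: 1; 1–0: 1; 1–2: 1; 1–5: 1.
All other pairs contribute 0.
Summing the contributions gives betweenness(6) = 5.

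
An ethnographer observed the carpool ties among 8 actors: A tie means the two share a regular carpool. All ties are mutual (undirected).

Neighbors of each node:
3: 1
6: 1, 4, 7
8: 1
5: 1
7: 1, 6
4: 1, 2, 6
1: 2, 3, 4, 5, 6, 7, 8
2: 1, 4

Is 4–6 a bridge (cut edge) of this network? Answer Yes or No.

Even without that edge, 4 still reaches 6 via 4 – 1 – 6, so the network stays connected. Not a bridge.

No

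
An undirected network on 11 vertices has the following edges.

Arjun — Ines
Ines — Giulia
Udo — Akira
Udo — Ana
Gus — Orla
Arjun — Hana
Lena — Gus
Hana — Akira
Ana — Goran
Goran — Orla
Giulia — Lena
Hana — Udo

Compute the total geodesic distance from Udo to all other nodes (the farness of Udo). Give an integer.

26

Distances from Udo: Akira:1, Ana:1, Arjun:2, Giulia:4, Goran:2, Gus:4, Hana:1, Ines:3, Lena:5, Orla:3.
Sum = 1 + 1 + 2 + 4 + 2 + 4 + 1 + 3 + 5 + 3 = 26.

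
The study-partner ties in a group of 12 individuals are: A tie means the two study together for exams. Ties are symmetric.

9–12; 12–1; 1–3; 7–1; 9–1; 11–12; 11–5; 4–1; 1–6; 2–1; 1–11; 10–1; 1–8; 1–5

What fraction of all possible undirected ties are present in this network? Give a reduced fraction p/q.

There are 14 edges and 12 nodes, so the maximum possible is C(12,2) = 66.
Density = 14/66 = 7/33.

7/33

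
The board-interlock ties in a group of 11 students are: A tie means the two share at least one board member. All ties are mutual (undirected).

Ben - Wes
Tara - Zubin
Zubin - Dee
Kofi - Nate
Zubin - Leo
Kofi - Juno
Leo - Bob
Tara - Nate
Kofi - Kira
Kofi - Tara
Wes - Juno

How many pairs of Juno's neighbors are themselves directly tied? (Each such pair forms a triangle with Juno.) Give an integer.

Juno's neighbors are Kofi and Wes, but none of them are tied to each other, so no triangle contains Juno.

0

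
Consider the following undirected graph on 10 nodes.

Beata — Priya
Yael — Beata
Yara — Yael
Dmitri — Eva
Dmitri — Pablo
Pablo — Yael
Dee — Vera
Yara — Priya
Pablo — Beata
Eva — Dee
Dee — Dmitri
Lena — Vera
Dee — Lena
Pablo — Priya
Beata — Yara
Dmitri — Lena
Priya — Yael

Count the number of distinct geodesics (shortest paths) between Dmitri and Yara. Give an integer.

The shortest distance is 3. The length-3 paths are: Dmitri–Pablo–Priya–Yara; Dmitri–Pablo–Yael–Yara; Dmitri–Pablo–Beata–Yara.
That gives 3 distinct shortest paths.

3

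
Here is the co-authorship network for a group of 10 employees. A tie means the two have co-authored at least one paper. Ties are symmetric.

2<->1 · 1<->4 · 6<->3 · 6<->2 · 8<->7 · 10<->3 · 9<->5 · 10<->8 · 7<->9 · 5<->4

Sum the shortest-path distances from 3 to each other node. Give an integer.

25

Distances from 3: 1:3, 2:2, 4:4, 5:5, 6:1, 7:3, 8:2, 9:4, 10:1.
Sum = 3 + 2 + 4 + 5 + 1 + 3 + 2 + 4 + 1 = 25.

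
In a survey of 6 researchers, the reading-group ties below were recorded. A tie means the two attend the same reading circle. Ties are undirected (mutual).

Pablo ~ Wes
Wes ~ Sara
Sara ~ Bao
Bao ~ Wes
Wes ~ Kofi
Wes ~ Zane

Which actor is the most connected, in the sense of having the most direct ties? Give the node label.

Wes

Degrees — Bao:2, Kofi:1, Pablo:1, Sara:2, Wes:5, Zane:1.
The maximum is 5, attained only by Wes.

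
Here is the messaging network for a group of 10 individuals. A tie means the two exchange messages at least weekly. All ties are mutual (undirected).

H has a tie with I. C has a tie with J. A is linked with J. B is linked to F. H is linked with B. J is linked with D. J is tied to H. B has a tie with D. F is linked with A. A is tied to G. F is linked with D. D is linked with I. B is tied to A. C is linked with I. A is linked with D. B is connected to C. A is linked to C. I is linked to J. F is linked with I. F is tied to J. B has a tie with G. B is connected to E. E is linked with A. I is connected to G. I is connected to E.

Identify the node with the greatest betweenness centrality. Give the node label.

Unnormalized betweenness of each node: A:121/30, B:16/3, C:8/15, D:8/15, E:1/3, F:8/15, G:1/3, H:11/30, I:35/6, J:13/6.
I has the largest value, 35/6, making it the main broker — the node through which the most shortest paths run.

I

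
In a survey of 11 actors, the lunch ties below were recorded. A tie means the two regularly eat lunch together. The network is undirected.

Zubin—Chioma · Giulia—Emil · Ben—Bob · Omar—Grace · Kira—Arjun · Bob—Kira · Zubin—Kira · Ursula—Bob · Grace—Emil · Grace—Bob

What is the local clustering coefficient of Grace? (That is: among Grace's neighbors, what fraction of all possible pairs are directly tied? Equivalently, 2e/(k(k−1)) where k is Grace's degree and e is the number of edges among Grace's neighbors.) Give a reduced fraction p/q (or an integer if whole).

0

Grace's neighbors: Bob, Emil, and Omar (k = 3).
Possible neighbor pairs: C(3,2) = 3. Edges among them: none → e = 0.
Clustering(Grace) = 0/3 = 0.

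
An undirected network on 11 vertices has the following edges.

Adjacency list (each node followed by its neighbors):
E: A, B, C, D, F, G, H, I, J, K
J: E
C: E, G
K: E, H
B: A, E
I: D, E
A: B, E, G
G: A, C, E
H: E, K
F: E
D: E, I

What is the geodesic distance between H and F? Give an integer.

2

One shortest route is H – E – F, which uses 2 edges, and H and F are not directly tied, so nothing shorter exists. So d(H,F) = 2.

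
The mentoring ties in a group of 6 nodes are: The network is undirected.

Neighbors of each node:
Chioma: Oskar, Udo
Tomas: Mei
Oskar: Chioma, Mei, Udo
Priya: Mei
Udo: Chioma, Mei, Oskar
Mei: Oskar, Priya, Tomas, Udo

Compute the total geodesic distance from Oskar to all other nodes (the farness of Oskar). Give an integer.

Distances from Oskar: Chioma:1, Mei:1, Priya:2, Tomas:2, Udo:1.
Sum = 1 + 1 + 2 + 2 + 1 = 7.

7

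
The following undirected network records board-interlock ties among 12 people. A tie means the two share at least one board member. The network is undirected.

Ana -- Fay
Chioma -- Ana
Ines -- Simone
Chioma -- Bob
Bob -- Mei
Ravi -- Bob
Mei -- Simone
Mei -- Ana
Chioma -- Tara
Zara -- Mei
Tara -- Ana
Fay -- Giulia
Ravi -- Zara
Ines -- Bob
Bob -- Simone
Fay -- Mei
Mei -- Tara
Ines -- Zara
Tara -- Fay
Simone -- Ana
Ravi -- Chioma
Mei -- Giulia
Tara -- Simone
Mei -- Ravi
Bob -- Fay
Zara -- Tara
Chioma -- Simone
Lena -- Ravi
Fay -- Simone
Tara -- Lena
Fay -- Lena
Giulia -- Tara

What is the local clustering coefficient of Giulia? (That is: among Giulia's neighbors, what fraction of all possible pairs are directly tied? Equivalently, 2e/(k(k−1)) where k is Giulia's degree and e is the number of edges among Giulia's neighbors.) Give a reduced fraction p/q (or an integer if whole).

Giulia's neighbors: Fay, Mei, and Tara (k = 3).
Possible neighbor pairs: C(3,2) = 3. Edges among them: Fay–Mei, Fay–Tara, Mei–Tara → e = 3.
Clustering(Giulia) = 3/3 = 1.

1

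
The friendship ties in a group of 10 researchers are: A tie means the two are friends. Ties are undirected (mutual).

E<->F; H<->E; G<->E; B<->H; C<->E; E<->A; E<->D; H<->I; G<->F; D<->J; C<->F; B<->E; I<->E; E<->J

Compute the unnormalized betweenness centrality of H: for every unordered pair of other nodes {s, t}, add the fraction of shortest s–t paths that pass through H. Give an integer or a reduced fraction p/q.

1/2

Pairs whose geodesics pass through H — B–I: 1/2.
All other pairs contribute 0.
Summing the contributions gives betweenness(H) = 1/2.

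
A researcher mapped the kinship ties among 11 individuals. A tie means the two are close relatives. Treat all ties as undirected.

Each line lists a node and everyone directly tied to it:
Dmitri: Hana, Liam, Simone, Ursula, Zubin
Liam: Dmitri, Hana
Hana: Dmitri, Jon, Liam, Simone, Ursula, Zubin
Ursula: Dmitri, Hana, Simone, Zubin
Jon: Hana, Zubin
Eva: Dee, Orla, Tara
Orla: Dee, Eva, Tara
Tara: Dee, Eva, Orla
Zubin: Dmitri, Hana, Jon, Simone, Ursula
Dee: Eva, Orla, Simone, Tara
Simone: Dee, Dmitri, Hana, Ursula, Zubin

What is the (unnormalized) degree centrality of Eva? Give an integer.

Eva is directly tied to Dee, Orla, and Tara. That is 3 neighbors, so the degree of Eva is 3.

3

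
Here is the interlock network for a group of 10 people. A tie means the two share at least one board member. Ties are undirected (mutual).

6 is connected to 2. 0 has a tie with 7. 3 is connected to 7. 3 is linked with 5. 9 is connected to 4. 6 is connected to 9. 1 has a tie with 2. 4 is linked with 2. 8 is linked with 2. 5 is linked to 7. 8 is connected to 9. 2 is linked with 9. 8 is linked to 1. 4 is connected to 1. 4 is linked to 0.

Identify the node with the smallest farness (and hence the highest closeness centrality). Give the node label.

Farness (sum of distances to all others) for each node — 0:18, 1:20, 2:18, 3:29, 4:16, 5:29, 6:25, 7:22, 8:24, 9:19.
The smallest farness is 16, for 4, so 4 has the highest closeness.

4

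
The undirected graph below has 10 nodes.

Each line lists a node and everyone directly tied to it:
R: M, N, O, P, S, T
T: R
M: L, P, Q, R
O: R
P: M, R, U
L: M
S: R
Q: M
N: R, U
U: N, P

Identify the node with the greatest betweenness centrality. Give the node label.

R

Unnormalized betweenness of each node: L:0, M:15, N:2, O:0, P:5, Q:0, R:49/2, S:0, T:0, U:1/2.
R has the largest value, 49/2, making it the main broker — the node through which the most shortest paths run.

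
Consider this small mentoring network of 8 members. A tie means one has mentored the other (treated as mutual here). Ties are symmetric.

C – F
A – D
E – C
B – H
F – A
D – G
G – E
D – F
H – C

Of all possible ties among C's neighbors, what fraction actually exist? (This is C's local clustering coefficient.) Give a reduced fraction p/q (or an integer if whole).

0

C's neighbors: E, F, and H (k = 3).
Possible neighbor pairs: C(3,2) = 3. Edges among them: none → e = 0.
Clustering(C) = 0/3 = 0.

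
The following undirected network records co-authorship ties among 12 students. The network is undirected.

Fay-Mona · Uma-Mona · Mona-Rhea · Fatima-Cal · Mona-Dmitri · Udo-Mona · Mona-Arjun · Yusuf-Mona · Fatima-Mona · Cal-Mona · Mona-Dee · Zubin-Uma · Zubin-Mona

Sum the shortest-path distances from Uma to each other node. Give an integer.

Distances from Uma: Arjun:2, Cal:2, Dee:2, Dmitri:2, Fatima:2, Fay:2, Mona:1, Rhea:2, Udo:2, Yusuf:2, Zubin:1.
Sum = 2 + 2 + 2 + 2 + 2 + 2 + 1 + 2 + 2 + 2 + 1 = 20.

20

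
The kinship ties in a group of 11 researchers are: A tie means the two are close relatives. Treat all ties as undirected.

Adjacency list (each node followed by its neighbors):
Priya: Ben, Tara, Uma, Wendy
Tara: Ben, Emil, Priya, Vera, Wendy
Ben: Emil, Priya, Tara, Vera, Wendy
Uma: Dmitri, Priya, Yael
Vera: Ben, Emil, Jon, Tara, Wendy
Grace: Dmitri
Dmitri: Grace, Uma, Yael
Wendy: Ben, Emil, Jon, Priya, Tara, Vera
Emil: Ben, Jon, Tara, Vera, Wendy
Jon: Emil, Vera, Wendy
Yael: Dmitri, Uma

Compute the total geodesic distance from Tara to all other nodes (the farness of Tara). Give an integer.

Distances from Tara: Ben:1, Dmitri:3, Emil:1, Grace:4, Jon:2, Priya:1, Uma:2, Vera:1, Wendy:1, Yael:3.
Sum = 1 + 3 + 1 + 4 + 2 + 1 + 2 + 1 + 1 + 3 = 19.

19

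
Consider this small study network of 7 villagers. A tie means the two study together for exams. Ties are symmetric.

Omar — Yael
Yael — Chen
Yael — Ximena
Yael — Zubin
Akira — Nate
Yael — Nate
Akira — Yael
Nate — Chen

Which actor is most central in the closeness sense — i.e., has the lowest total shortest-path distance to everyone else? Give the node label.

Farness (sum of distances to all others) for each node — Akira:10, Chen:10, Nate:9, Omar:11, Ximena:11, Yael:6, Zubin:11.
The smallest farness is 6, for Yael, so Yael has the highest closeness.

Yael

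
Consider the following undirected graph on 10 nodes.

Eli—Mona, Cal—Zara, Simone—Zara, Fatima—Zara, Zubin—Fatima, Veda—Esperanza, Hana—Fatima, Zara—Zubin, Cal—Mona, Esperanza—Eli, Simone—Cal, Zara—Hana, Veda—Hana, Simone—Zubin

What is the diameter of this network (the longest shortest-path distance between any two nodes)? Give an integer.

Eccentricity of each node (its greatest distance to any other): Cal:3, Eli:4, Esperanza:4, Fatima:4, Hana:3, Mona:3, Simone:4, Veda:3, Zara:3, Zubin:4.
The maximum eccentricity is 4, realized for instance by the pair Fatima–Eli via Fatima – Hana – Veda – Esperanza – Eli. So the diameter is 4.

4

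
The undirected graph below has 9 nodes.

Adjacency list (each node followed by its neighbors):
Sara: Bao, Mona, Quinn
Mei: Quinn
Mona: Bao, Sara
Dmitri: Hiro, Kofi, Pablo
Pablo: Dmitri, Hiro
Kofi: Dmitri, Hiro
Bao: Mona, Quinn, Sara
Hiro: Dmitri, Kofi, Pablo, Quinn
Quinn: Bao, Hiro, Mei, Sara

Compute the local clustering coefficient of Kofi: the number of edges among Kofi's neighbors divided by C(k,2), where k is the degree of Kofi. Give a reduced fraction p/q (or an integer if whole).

Kofi's neighbors: Dmitri and Hiro (k = 2).
Possible neighbor pairs: C(2,2) = 1. Edges among them: Dmitri–Hiro → e = 1.
Clustering(Kofi) = 1/1.

1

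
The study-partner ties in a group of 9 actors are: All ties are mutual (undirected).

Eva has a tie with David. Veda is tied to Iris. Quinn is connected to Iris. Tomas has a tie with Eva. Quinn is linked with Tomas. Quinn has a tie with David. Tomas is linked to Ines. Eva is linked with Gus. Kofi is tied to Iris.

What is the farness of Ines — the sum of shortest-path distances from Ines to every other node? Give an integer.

Distances from Ines: David:3, Eva:2, Gus:3, Iris:3, Kofi:4, Quinn:2, Tomas:1, Veda:4.
Sum = 3 + 2 + 3 + 3 + 4 + 2 + 1 + 4 = 22.

22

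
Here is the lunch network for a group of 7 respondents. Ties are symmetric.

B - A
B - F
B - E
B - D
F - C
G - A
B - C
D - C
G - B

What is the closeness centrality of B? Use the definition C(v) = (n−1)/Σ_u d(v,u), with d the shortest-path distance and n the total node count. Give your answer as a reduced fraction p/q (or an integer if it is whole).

1

Distances from B: A:1, C:1, D:1, E:1, F:1, G:1. Sum = 6.
n = 7, so closeness = 6/6 = 1.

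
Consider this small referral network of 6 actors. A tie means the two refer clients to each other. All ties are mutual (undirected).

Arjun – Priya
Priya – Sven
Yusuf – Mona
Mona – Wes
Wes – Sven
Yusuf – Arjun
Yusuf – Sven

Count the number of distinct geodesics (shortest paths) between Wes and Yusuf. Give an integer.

2

The shortest distance is 2. The length-2 paths are: Wes–Mona–Yusuf; Wes–Sven–Yusuf.
That gives 2 distinct shortest paths.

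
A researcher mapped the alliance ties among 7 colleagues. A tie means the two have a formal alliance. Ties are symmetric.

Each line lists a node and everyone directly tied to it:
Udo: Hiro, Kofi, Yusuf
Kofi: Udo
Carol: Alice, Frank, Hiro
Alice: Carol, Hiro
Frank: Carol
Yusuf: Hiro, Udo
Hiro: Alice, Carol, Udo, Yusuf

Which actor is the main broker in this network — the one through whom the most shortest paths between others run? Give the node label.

Hiro

Unnormalized betweenness of each node: Alice:0, Carol:5, Frank:0, Hiro:9, Kofi:0, Udo:5, Yusuf:0.
Hiro has the largest value, 9, making it the main broker — the node through which the most shortest paths run.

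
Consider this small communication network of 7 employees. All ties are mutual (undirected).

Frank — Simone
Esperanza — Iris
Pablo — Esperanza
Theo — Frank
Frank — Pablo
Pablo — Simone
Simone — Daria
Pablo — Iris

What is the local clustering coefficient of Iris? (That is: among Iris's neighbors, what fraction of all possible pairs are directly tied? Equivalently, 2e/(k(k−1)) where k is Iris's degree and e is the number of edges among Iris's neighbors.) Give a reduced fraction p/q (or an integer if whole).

1

Iris's neighbors: Esperanza and Pablo (k = 2).
Possible neighbor pairs: C(2,2) = 1. Edges among them: Esperanza–Pablo → e = 1.
Clustering(Iris) = 1/1.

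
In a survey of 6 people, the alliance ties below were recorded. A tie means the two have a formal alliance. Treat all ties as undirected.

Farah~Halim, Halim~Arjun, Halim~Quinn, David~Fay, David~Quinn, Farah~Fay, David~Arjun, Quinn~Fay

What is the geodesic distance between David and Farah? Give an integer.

2

One shortest route is David – Fay – Farah, which uses 2 edges, and David and Farah are not directly tied, so nothing shorter exists. So d(David,Farah) = 2.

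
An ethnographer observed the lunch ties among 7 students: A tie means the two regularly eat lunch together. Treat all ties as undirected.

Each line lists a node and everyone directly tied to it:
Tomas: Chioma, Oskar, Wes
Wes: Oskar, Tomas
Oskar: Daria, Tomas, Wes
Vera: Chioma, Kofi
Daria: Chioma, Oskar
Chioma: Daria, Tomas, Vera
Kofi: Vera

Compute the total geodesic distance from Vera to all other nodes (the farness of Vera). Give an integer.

Distances from Vera: Chioma:1, Daria:2, Kofi:1, Oskar:3, Tomas:2, Wes:3.
Sum = 1 + 2 + 1 + 3 + 2 + 3 = 12.

12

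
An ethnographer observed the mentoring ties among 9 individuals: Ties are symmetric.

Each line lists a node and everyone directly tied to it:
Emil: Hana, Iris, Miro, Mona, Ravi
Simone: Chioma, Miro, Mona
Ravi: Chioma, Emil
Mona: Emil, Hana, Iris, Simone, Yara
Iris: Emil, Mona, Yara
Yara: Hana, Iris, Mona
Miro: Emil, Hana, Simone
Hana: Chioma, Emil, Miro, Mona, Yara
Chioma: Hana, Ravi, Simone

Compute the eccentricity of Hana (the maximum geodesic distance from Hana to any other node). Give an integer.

2

Distances from Hana: Chioma:1, Emil:1, Iris:2, Miro:1, Mona:1, Ravi:2, Simone:2, Yara:1.
The largest is 2 (to Ravi, Iris, and Simone), so the eccentricity of Hana is 2.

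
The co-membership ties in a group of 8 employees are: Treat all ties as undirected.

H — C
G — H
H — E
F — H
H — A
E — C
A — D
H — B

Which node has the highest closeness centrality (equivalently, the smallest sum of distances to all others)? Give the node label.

Farness (sum of distances to all others) for each node — A:12, B:14, C:13, D:18, E:13, F:14, G:14, H:8.
The smallest farness is 8, for H, so H has the highest closeness.

H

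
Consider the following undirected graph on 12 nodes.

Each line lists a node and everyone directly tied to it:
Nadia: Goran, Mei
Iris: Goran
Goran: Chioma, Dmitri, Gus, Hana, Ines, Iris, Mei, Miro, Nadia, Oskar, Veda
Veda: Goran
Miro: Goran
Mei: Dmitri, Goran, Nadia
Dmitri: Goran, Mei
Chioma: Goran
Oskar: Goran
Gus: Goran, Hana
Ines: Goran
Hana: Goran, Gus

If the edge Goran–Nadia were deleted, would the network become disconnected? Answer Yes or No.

No

Even without that edge, Goran still reaches Nadia via Goran – Mei – Nadia, so the network stays connected. Not a bridge.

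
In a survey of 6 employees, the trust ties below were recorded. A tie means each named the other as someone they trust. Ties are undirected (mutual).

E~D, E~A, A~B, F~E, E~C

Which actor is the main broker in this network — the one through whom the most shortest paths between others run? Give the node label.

Unnormalized betweenness of each node: A:4, B:0, C:0, D:0, E:9, F:0.
E has the largest value, 9, making it the main broker — the node through which the most shortest paths run.

E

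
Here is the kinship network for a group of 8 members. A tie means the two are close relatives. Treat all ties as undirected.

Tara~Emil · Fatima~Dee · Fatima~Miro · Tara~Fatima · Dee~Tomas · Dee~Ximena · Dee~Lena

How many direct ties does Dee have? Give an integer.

4

Dee is directly tied to Fatima, Lena, Tomas, and Ximena. That is 4 neighbors, so the degree of Dee is 4.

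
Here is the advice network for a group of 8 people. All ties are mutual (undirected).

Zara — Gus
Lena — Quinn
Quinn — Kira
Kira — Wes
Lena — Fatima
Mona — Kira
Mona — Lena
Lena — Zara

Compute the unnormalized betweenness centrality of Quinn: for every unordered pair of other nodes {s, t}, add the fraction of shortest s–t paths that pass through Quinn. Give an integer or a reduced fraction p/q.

4

Pairs whose geodesics pass through Quinn — Lena–Kira: 1/2; Lena–Wes: 1/2; Gus–Kira: 1/2; Gus–Wes: 1/2; Zara–Kira: 1/2; Zara–Wes: 1/2; Kira–Fatima: 1/2; Fatima–Wes: 1/2.
All other pairs contribute 0.
Summing the contributions gives betweenness(Quinn) = 4.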